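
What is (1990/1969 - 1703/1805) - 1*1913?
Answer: -6798649342/3554045 ≈ -1912.9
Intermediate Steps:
(1990/1969 - 1703/1805) - 1*1913 = (1990*(1/1969) - 1703*1/1805) - 1913 = (1990/1969 - 1703/1805) - 1913 = 238743/3554045 - 1913 = -6798649342/3554045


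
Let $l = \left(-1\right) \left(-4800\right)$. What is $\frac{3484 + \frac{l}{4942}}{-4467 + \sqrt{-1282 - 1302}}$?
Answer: $- \frac{38466962988}{49312938983} - \frac{17222728 i \sqrt{646}}{49312938983} \approx -0.78006 - 0.0088768 i$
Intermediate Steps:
$l = 4800$
$\frac{3484 + \frac{l}{4942}}{-4467 + \sqrt{-1282 - 1302}} = \frac{3484 + \frac{4800}{4942}}{-4467 + \sqrt{-1282 - 1302}} = \frac{3484 + 4800 \cdot \frac{1}{4942}}{-4467 + \sqrt{-2584}} = \frac{3484 + \frac{2400}{2471}}{-4467 + 2 i \sqrt{646}} = \frac{8611364}{2471 \left(-4467 + 2 i \sqrt{646}\right)}$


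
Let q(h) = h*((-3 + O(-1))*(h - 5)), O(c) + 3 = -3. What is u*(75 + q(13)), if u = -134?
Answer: 115374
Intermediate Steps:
O(c) = -6 (O(c) = -3 - 3 = -6)
q(h) = h*(45 - 9*h) (q(h) = h*((-3 - 6)*(h - 5)) = h*(-9*(-5 + h)) = h*(45 - 9*h))
u*(75 + q(13)) = -134*(75 + 9*13*(5 - 1*13)) = -134*(75 + 9*13*(5 - 13)) = -134*(75 + 9*13*(-8)) = -134*(75 - 936) = -134*(-861) = 115374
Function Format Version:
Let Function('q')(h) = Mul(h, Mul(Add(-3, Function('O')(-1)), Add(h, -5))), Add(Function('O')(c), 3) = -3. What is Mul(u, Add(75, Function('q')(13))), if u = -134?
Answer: 115374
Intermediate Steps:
Function('O')(c) = -6 (Function('O')(c) = Add(-3, -3) = -6)
Function('q')(h) = Mul(h, Add(45, Mul(-9, h))) (Function('q')(h) = Mul(h, Mul(Add(-3, -6), Add(h, -5))) = Mul(h, Mul(-9, Add(-5, h))) = Mul(h, Add(45, Mul(-9, h))))
Mul(u, Add(75, Function('q')(13))) = Mul(-134, Add(75, Mul(9, 13, Add(5, Mul(-1, 13))))) = Mul(-134, Add(75, Mul(9, 13, Add(5, -13)))) = Mul(-134, Add(75, Mul(9, 13, -8))) = Mul(-134, Add(75, -936)) = Mul(-134, -861) = 115374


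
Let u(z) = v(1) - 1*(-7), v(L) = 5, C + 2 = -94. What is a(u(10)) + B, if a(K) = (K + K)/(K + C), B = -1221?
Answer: -8549/7 ≈ -1221.3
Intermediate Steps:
C = -96 (C = -2 - 94 = -96)
u(z) = 12 (u(z) = 5 - 1*(-7) = 5 + 7 = 12)
a(K) = 2*K/(-96 + K) (a(K) = (K + K)/(K - 96) = (2*K)/(-96 + K) = 2*K/(-96 + K))
a(u(10)) + B = 2*12/(-96 + 12) - 1221 = 2*12/(-84) - 1221 = 2*12*(-1/84) - 1221 = -2/7 - 1221 = -8549/7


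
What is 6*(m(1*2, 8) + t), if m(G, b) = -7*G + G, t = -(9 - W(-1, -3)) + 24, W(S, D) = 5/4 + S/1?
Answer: 39/2 ≈ 19.500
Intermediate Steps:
W(S, D) = 5/4 + S (W(S, D) = 5*(¼) + S*1 = 5/4 + S)
t = 61/4 (t = -(9 - (5/4 - 1)) + 24 = -(9 - 1*¼) + 24 = -(9 - ¼) + 24 = -1*35/4 + 24 = -35/4 + 24 = 61/4 ≈ 15.250)
m(G, b) = -6*G
6*(m(1*2, 8) + t) = 6*(-6*2 + 61/4) = 6*(-12 + 61/4) = 6*(13/4) = 39/2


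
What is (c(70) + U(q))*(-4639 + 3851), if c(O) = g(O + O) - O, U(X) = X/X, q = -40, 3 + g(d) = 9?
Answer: 49644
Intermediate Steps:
g(d) = 6 (g(d) = -3 + 9 = 6)
U(X) = 1
c(O) = 6 - O
(c(70) + U(q))*(-4639 + 3851) = ((6 - 1*70) + 1)*(-4639 + 3851) = ((6 - 70) + 1)*(-788) = (-64 + 1)*(-788) = -63*(-788) = 49644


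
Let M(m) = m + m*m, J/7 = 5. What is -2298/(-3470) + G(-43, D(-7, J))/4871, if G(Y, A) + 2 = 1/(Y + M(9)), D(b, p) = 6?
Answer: 262887258/397205695 ≈ 0.66184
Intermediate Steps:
J = 35 (J = 7*5 = 35)
M(m) = m + m²
G(Y, A) = -2 + 1/(90 + Y) (G(Y, A) = -2 + 1/(Y + 9*(1 + 9)) = -2 + 1/(Y + 9*10) = -2 + 1/(Y + 90) = -2 + 1/(90 + Y))
-2298/(-3470) + G(-43, D(-7, J))/4871 = -2298/(-3470) + ((-179 - 2*(-43))/(90 - 43))/4871 = -2298*(-1/3470) + ((-179 + 86)/47)*(1/4871) = 1149/1735 + ((1/47)*(-93))*(1/4871) = 1149/1735 - 93/47*1/4871 = 1149/1735 - 93/228937 = 262887258/397205695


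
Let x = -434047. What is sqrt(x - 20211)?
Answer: I*sqrt(454258) ≈ 673.99*I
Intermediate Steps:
sqrt(x - 20211) = sqrt(-434047 - 20211) = sqrt(-454258) = I*sqrt(454258)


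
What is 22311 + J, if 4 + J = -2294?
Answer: 20013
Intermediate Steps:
J = -2298 (J = -4 - 2294 = -2298)
22311 + J = 22311 - 2298 = 20013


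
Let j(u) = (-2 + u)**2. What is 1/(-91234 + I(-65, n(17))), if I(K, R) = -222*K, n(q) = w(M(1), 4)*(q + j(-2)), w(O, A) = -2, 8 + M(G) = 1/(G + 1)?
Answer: -1/76804 ≈ -1.3020e-5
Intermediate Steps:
M(G) = -8 + 1/(1 + G) (M(G) = -8 + 1/(G + 1) = -8 + 1/(1 + G))
n(q) = -32 - 2*q (n(q) = -2*(q + (-2 - 2)**2) = -2*(q + (-4)**2) = -2*(q + 16) = -2*(16 + q) = -32 - 2*q)
1/(-91234 + I(-65, n(17))) = 1/(-91234 - 222*(-65)) = 1/(-91234 + 14430) = 1/(-76804) = -1/76804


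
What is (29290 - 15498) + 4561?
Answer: 18353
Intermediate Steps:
(29290 - 15498) + 4561 = 13792 + 4561 = 18353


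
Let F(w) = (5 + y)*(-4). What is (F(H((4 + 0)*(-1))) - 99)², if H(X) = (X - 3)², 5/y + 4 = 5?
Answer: 19321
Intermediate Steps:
y = 5 (y = 5/(-4 + 5) = 5/1 = 5*1 = 5)
H(X) = (-3 + X)²
F(w) = -40 (F(w) = (5 + 5)*(-4) = 10*(-4) = -40)
(F(H((4 + 0)*(-1))) - 99)² = (-40 - 99)² = (-139)² = 19321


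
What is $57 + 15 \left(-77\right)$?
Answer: $-1098$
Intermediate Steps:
$57 + 15 \left(-77\right) = 57 - 1155 = -1098$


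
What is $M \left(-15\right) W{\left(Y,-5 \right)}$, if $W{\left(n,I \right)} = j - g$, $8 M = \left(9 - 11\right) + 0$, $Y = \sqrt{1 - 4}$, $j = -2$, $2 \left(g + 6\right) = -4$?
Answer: $\frac{45}{2} \approx 22.5$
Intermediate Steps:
$g = -8$ ($g = -6 + \frac{1}{2} \left(-4\right) = -6 - 2 = -8$)
$Y = i \sqrt{3}$ ($Y = \sqrt{-3} = i \sqrt{3} \approx 1.732 i$)
$M = - \frac{1}{4}$ ($M = \frac{\left(9 - 11\right) + 0}{8} = \frac{-2 + 0}{8} = \frac{1}{8} \left(-2\right) = - \frac{1}{4} \approx -0.25$)
$W{\left(n,I \right)} = 6$ ($W{\left(n,I \right)} = -2 - -8 = -2 + 8 = 6$)
$M \left(-15\right) W{\left(Y,-5 \right)} = \left(- \frac{1}{4}\right) \left(-15\right) 6 = \frac{15}{4} \cdot 6 = \frac{45}{2}$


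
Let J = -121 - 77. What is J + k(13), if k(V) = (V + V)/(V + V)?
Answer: -197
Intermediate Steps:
k(V) = 1 (k(V) = (2*V)/((2*V)) = (2*V)*(1/(2*V)) = 1)
J = -198
J + k(13) = -198 + 1 = -197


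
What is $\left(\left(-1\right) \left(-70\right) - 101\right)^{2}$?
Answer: $961$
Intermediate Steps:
$\left(\left(-1\right) \left(-70\right) - 101\right)^{2} = \left(70 - 101\right)^{2} = \left(-31\right)^{2} = 961$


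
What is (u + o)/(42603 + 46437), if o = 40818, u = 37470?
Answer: 233/265 ≈ 0.87925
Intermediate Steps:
(u + o)/(42603 + 46437) = (37470 + 40818)/(42603 + 46437) = 78288/89040 = 78288*(1/89040) = 233/265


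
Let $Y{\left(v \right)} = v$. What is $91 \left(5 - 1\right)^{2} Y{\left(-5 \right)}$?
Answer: $-7280$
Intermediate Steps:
$91 \left(5 - 1\right)^{2} Y{\left(-5 \right)} = 91 \left(5 - 1\right)^{2} \left(-5\right) = 91 \cdot 4^{2} \left(-5\right) = 91 \cdot 16 \left(-5\right) = 91 \left(-80\right) = -7280$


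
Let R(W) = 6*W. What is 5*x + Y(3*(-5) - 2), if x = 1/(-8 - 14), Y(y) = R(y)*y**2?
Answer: -648521/22 ≈ -29478.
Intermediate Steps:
Y(y) = 6*y**3 (Y(y) = (6*y)*y**2 = 6*y**3)
x = -1/22 (x = 1/(-22) = -1/22 ≈ -0.045455)
5*x + Y(3*(-5) - 2) = 5*(-1/22) + 6*(3*(-5) - 2)**3 = -5/22 + 6*(-15 - 2)**3 = -5/22 + 6*(-17)**3 = -5/22 + 6*(-4913) = -5/22 - 29478 = -648521/22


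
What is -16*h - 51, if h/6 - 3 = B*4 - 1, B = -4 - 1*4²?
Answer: 7437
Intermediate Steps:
B = -20 (B = -4 - 1*16 = -4 - 16 = -20)
h = -468 (h = 18 + 6*(-20*4 - 1) = 18 + 6*(-80 - 1) = 18 + 6*(-81) = 18 - 486 = -468)
-16*h - 51 = -16*(-468) - 51 = 7488 - 51 = 7437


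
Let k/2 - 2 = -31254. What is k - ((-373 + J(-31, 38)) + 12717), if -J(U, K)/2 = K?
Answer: -74772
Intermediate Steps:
k = -62504 (k = 4 + 2*(-31254) = 4 - 62508 = -62504)
J(U, K) = -2*K
k - ((-373 + J(-31, 38)) + 12717) = -62504 - ((-373 - 2*38) + 12717) = -62504 - ((-373 - 76) + 12717) = -62504 - (-449 + 12717) = -62504 - 1*12268 = -62504 - 12268 = -74772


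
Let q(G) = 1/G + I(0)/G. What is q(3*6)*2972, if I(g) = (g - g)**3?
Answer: 1486/9 ≈ 165.11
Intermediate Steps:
I(g) = 0 (I(g) = 0**3 = 0)
q(G) = 1/G (q(G) = 1/G + 0/G = 1/G + 0 = 1/G)
q(3*6)*2972 = 2972/(3*6) = 2972/18 = (1/18)*2972 = 1486/9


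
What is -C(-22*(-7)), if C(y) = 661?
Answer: -661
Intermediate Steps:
-C(-22*(-7)) = -1*661 = -661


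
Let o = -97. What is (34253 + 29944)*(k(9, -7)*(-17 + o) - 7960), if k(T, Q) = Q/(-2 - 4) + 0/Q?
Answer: -519546321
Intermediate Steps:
k(T, Q) = -Q/6 (k(T, Q) = Q/(-6) + 0 = Q*(-⅙) + 0 = -Q/6 + 0 = -Q/6)
(34253 + 29944)*(k(9, -7)*(-17 + o) - 7960) = (34253 + 29944)*((-⅙*(-7))*(-17 - 97) - 7960) = 64197*((7/6)*(-114) - 7960) = 64197*(-133 - 7960) = 64197*(-8093) = -519546321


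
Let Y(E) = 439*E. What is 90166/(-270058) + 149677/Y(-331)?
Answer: -26761701280/19620928961 ≈ -1.3639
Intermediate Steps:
90166/(-270058) + 149677/Y(-331) = 90166/(-270058) + 149677/((439*(-331))) = 90166*(-1/270058) + 149677/(-145309) = -45083/135029 + 149677*(-1/145309) = -45083/135029 - 149677/145309 = -26761701280/19620928961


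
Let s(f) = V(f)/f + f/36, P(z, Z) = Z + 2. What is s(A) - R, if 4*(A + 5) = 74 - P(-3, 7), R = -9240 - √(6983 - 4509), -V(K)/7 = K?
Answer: 147733/16 + √2474 ≈ 9283.0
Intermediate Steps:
P(z, Z) = 2 + Z
V(K) = -7*K
R = -9240 - √2474 ≈ -9289.7
A = 45/4 (A = -5 + (74 - (2 + 7))/4 = -5 + (74 - 1*9)/4 = -5 + (74 - 9)/4 = -5 + (¼)*65 = -5 + 65/4 = 45/4 ≈ 11.250)
s(f) = -7 + f/36 (s(f) = (-7*f)/f + f/36 = -7 + f*(1/36) = -7 + f/36)
s(A) - R = (-7 + (1/36)*(45/4)) - (-9240 - √2474) = (-7 + 5/16) + (9240 + √2474) = -107/16 + (9240 + √2474) = 147733/16 + √2474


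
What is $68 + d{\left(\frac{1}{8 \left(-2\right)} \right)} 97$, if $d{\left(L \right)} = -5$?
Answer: $-417$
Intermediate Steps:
$68 + d{\left(\frac{1}{8 \left(-2\right)} \right)} 97 = 68 - 485 = -417$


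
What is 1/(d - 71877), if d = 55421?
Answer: -1/16456 ≈ -6.0768e-5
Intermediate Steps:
1/(d - 71877) = 1/(55421 - 71877) = 1/(-16456) = -1/16456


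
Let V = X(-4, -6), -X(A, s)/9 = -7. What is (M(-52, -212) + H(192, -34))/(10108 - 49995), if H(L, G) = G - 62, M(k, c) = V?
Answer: 33/39887 ≈ 0.00082734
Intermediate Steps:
X(A, s) = 63 (X(A, s) = -9*(-7) = 63)
V = 63
M(k, c) = 63
H(L, G) = -62 + G
(M(-52, -212) + H(192, -34))/(10108 - 49995) = (63 + (-62 - 34))/(10108 - 49995) = (63 - 96)/(-39887) = -33*(-1/39887) = 33/39887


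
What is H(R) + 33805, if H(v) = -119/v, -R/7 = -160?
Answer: 5408783/160 ≈ 33805.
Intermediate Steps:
R = 1120 (R = -7*(-160) = 1120)
H(R) + 33805 = -119/1120 + 33805 = -119*1/1120 + 33805 = -17/160 + 33805 = 5408783/160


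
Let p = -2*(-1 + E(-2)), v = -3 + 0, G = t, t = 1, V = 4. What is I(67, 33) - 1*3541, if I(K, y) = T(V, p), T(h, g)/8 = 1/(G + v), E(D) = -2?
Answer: -3545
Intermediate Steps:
G = 1
v = -3
p = 6 (p = -2*(-1 - 2) = -2*(-3) = 6)
T(h, g) = -4 (T(h, g) = 8/(1 - 3) = 8/(-2) = 8*(-½) = -4)
I(K, y) = -4
I(67, 33) - 1*3541 = -4 - 1*3541 = -4 - 3541 = -3545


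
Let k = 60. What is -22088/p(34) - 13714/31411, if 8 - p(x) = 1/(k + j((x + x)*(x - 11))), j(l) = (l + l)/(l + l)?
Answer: -42328854966/15297157 ≈ -2767.1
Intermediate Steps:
j(l) = 1 (j(l) = (2*l)/((2*l)) = (2*l)*(1/(2*l)) = 1)
p(x) = 487/61 (p(x) = 8 - 1/(60 + 1) = 8 - 1/61 = 487/61)
-22088/p(34) - 13714/31411 = -22088/487/61 - 13714/31411 = -22088*61/487 - 13714*1/31411 = -1347368/487 - 13714/31411 = -42328854966/15297157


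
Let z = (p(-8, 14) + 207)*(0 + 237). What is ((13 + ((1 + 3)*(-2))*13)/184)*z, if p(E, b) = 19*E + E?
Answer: -1013649/184 ≈ -5509.0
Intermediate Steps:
p(E, b) = 20*E
z = 11139 (z = (20*(-8) + 207)*(0 + 237) = (-160 + 207)*237 = 47*237 = 11139)
((13 + ((1 + 3)*(-2))*13)/184)*z = ((13 + ((1 + 3)*(-2))*13)/184)*11139 = ((13 + (4*(-2))*13)*(1/184))*11139 = ((13 - 8*13)*(1/184))*11139 = ((13 - 104)*(1/184))*11139 = -91*1/184*11139 = -91/184*11139 = -1013649/184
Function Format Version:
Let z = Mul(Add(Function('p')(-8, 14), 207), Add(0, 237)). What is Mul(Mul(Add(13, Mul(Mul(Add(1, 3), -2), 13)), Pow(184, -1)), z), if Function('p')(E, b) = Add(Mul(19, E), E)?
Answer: Rational(-1013649, 184) ≈ -5509.0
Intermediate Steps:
Function('p')(E, b) = Mul(20, E)
z = 11139 (z = Mul(Add(Mul(20, -8), 207), Add(0, 237)) = Mul(Add(-160, 207), 237) = Mul(47, 237) = 11139)
Mul(Mul(Add(13, Mul(Mul(Add(1, 3), -2), 13)), Pow(184, -1)), z) = Mul(Mul(Add(13, Mul(Mul(Add(1, 3), -2), 13)), Pow(184, -1)), 11139) = Mul(Mul(Add(13, Mul(Mul(4, -2), 13)), Rational(1, 184)), 11139) = Mul(Mul(Add(13, Mul(-8, 13)), Rational(1, 184)), 11139) = Mul(Mul(Add(13, -104), Rational(1, 184)), 11139) = Mul(Mul(-91, Rational(1, 184)), 11139) = Mul(Rational(-91, 184), 11139) = Rational(-1013649, 184)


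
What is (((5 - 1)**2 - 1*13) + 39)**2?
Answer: 1764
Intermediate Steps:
(((5 - 1)**2 - 1*13) + 39)**2 = ((4**2 - 13) + 39)**2 = ((16 - 13) + 39)**2 = (3 + 39)**2 = 42**2 = 1764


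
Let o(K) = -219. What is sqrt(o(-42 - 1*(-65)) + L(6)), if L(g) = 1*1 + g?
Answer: 2*I*sqrt(53) ≈ 14.56*I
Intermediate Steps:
L(g) = 1 + g
sqrt(o(-42 - 1*(-65)) + L(6)) = sqrt(-219 + (1 + 6)) = sqrt(-219 + 7) = sqrt(-212) = 2*I*sqrt(53)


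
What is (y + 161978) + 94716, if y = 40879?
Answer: 297573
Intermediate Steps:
(y + 161978) + 94716 = (40879 + 161978) + 94716 = 202857 + 94716 = 297573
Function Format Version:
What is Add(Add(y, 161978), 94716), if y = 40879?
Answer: 297573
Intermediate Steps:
Add(Add(y, 161978), 94716) = Add(Add(40879, 161978), 94716) = Add(202857, 94716) = 297573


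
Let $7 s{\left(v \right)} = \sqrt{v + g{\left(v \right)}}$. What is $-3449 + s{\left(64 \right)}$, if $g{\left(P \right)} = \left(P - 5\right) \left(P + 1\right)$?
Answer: $-3449 + \frac{\sqrt{3899}}{7} \approx -3440.1$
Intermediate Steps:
$g{\left(P \right)} = \left(1 + P\right) \left(-5 + P\right)$ ($g{\left(P \right)} = \left(-5 + P\right) \left(1 + P\right) = \left(1 + P\right) \left(-5 + P\right)$)
$s{\left(v \right)} = \frac{\sqrt{-5 + v^{2} - 3 v}}{7}$ ($s{\left(v \right)} = \frac{\sqrt{v - \left(5 - v^{2} + 4 v\right)}}{7} = \frac{\sqrt{-5 + v^{2} - 3 v}}{7}$)
$-3449 + s{\left(64 \right)} = -3449 + \frac{\sqrt{-5 + 64^{2} - 192}}{7} = -3449 + \frac{\sqrt{-5 + 4096 - 192}}{7} = -3449 + \frac{\sqrt{3899}}{7}$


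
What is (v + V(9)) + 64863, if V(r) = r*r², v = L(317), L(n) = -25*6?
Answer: 65442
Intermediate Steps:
L(n) = -150
v = -150
V(r) = r³
(v + V(9)) + 64863 = (-150 + 9³) + 64863 = (-150 + 729) + 64863 = 579 + 64863 = 65442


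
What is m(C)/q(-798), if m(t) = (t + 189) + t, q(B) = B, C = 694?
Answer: -83/42 ≈ -1.9762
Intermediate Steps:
m(t) = 189 + 2*t (m(t) = (189 + t) + t = 189 + 2*t)
m(C)/q(-798) = (189 + 2*694)/(-798) = (189 + 1388)*(-1/798) = 1577*(-1/798) = -83/42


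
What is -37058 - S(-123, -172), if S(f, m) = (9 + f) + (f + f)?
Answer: -36698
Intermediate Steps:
S(f, m) = 9 + 3*f (S(f, m) = (9 + f) + 2*f = 9 + 3*f)
-37058 - S(-123, -172) = -37058 - (9 + 3*(-123)) = -37058 - (9 - 369) = -37058 - 1*(-360) = -37058 + 360 = -36698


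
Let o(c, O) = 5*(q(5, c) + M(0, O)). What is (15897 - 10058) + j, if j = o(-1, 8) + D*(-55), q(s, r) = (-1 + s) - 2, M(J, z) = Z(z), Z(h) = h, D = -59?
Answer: 9134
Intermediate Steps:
M(J, z) = z
q(s, r) = -3 + s
o(c, O) = 10 + 5*O (o(c, O) = 5*((-3 + 5) + O) = 5*(2 + O) = 10 + 5*O)
j = 3295 (j = (10 + 5*8) - 59*(-55) = (10 + 40) + 3245 = 50 + 3245 = 3295)
(15897 - 10058) + j = (15897 - 10058) + 3295 = 5839 + 3295 = 9134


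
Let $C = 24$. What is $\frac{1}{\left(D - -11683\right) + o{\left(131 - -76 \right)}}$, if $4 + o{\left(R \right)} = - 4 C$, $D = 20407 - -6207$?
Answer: $\frac{1}{38197} \approx 2.618 \cdot 10^{-5}$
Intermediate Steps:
$D = 26614$ ($D = 20407 + 6207 = 26614$)
$o{\left(R \right)} = -100$ ($o{\left(R \right)} = -4 - 96 = -100$)
$\frac{1}{\left(D - -11683\right) + o{\left(131 - -76 \right)}} = \frac{1}{\left(26614 - -11683\right) - 100} = \frac{1}{\left(26614 + 11683\right) - 100} = \frac{1}{38297 - 100} = \frac{1}{38197}$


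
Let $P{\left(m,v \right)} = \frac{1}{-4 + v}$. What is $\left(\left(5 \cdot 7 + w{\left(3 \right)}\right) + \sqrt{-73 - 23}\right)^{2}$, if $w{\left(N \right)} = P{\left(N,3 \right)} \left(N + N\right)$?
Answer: $745 + 232 i \sqrt{6} \approx 745.0 + 568.28 i$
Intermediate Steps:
$w{\left(N \right)} = - 2 N$ ($w{\left(N \right)} = \frac{N + N}{-4 + 3} = \frac{2 N}{-1} = - 2 N$)
$\left(\left(5 \cdot 7 + w{\left(3 \right)}\right) + \sqrt{-73 - 23}\right)^{2} = \left(\left(5 \cdot 7 - 6\right) + \sqrt{-73 - 23}\right)^{2} = \left(\left(35 - 6\right) + \sqrt{-96}\right)^{2} = \left(29 + 4 i \sqrt{6}\right)^{2}$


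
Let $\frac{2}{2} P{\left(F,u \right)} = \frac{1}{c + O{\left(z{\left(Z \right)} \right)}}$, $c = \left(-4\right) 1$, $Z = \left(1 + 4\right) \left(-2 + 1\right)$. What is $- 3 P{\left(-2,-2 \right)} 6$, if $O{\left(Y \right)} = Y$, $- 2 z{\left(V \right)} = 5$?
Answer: $\frac{36}{13} \approx 2.7692$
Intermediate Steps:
$Z = -5$ ($Z = 5 \left(-1\right) = -5$)
$z{\left(V \right)} = - \frac{5}{2}$ ($z{\left(V \right)} = \left(- \frac{1}{2}\right) 5 = - \frac{5}{2}$)
$c = -4$
$P{\left(F,u \right)} = - \frac{2}{13}$ ($P{\left(F,u \right)} = \frac{1}{-4 - \frac{5}{2}} = \frac{1}{- \frac{13}{2}} = - \frac{2}{13}$)
$- 3 P{\left(-2,-2 \right)} 6 = \left(-3\right) \left(- \frac{2}{13}\right) 6 = \frac{6}{13} \cdot 6 = \frac{36}{13}$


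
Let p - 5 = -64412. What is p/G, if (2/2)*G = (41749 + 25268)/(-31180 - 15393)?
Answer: 999875737/22339 ≈ 44759.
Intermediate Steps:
p = -64407 (p = 5 - 64412 = -64407)
G = -67017/46573 (G = (41749 + 25268)/(-31180 - 15393) = 67017/(-46573) = 67017*(-1/46573) = -67017/46573 ≈ -1.4390)
p/G = -64407/(-67017/46573) = -64407*(-46573/67017) = 999875737/22339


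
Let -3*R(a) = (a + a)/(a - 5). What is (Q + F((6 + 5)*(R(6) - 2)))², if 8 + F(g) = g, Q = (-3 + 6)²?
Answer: 4225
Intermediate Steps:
R(a) = -2*a/(3*(-5 + a)) (R(a) = -(a + a)/(3*(a - 5)) = -2*a/(3*(-5 + a)))
Q = 9 (Q = 3² = 9)
F(g) = -8 + g
(Q + F((6 + 5)*(R(6) - 2)))² = (9 + (-8 + (6 + 5)*(-2*6/(-15 + 3*6) - 2)))² = (9 + (-8 + 11*(-2*6/(-15 + 18) - 2)))² = (9 + (-8 + 11*(-2*6/3 - 2)))² = (9 + (-8 + 11*(-2*6*⅓ - 2)))² = (9 + (-8 + 11*(-4 - 2)))² = (9 + (-8 + 11*(-6)))² = (9 + (-8 - 66))² = (9 - 74)² = (-65)² = 4225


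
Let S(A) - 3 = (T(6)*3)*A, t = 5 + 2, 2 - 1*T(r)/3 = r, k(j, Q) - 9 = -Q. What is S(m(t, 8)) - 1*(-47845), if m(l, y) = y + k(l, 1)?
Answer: 47272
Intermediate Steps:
k(j, Q) = 9 - Q
T(r) = 6 - 3*r
t = 7
m(l, y) = 8 + y (m(l, y) = y + (9 - 1*1) = y + (9 - 1) = y + 8 = 8 + y)
S(A) = 3 - 36*A (S(A) = 3 + ((6 - 3*6)*3)*A = 3 + ((6 - 18)*3)*A = 3 + (-12*3)*A = 3 - 36*A)
S(m(t, 8)) - 1*(-47845) = (3 - 36*(8 + 8)) - 1*(-47845) = (3 - 36*16) + 47845 = (3 - 576) + 47845 = -573 + 47845 = 47272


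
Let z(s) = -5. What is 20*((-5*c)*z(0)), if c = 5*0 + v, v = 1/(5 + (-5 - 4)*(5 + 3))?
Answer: -500/67 ≈ -7.4627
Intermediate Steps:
v = -1/67 (v = 1/(5 - 9*8) = 1/(5 - 72) = 1/(-67) = -1/67 ≈ -0.014925)
c = -1/67 (c = 5*0 - 1/67 = 0 - 1/67 = -1/67 ≈ -0.014925)
20*((-5*c)*z(0)) = 20*(-5*(-1/67)*(-5)) = 20*((5/67)*(-5)) = 20*(-25/67) = -500/67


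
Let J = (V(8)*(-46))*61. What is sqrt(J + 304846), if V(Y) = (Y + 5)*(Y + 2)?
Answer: I*sqrt(59934) ≈ 244.81*I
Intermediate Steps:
V(Y) = (2 + Y)*(5 + Y) (V(Y) = (5 + Y)*(2 + Y) = (2 + Y)*(5 + Y))
J = -364780 (J = ((10 + 8**2 + 7*8)*(-46))*61 = ((10 + 64 + 56)*(-46))*61 = (130*(-46))*61 = -5980*61 = -364780)
sqrt(J + 304846) = sqrt(-364780 + 304846) = sqrt(-59934) = I*sqrt(59934)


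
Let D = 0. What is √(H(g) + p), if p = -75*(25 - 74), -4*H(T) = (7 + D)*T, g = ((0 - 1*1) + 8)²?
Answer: 7*√293/2 ≈ 59.910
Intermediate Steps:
g = 49 (g = ((0 - 1) + 8)² = (-1 + 8)² = 7² = 49)
H(T) = -7*T/4 (H(T) = -(7 + 0)*T/4 = -7*T/4)
p = 3675 (p = -75*(-49) = 3675)
√(H(g) + p) = √(-7/4*49 + 3675) = √(-343/4 + 3675) = √(14357/4) = 7*√293/2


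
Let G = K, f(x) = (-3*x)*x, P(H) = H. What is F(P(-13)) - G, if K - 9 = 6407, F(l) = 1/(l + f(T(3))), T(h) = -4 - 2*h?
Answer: -2008209/313 ≈ -6416.0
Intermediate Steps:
f(x) = -3*x**2
F(l) = 1/(-300 + l) (F(l) = 1/(l - 3*(-4 - 2*3)**2) = 1/(l - 3*(-4 - 6)**2) = 1/(l - 3*(-10)**2) = 1/(l - 3*100) = 1/(l - 300) = 1/(-300 + l))
K = 6416 (K = 9 + 6407 = 6416)
G = 6416
F(P(-13)) - G = 1/(-300 - 13) - 1*6416 = 1/(-313) - 6416 = -1/313 - 6416 = -2008209/313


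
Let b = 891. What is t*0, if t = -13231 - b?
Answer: 0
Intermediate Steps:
t = -14122 (t = -13231 - 1*891 = -13231 - 891 = -14122)
t*0 = -14122*0 = 0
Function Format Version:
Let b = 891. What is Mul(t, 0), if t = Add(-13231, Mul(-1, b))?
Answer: 0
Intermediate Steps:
t = -14122 (t = Add(-13231, Mul(-1, 891)) = Add(-13231, -891) = -14122)
Mul(t, 0) = Mul(-14122, 0) = 0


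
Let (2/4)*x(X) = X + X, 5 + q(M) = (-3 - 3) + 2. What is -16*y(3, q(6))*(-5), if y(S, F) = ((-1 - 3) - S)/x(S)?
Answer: -140/3 ≈ -46.667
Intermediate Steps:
q(M) = -9 (q(M) = -5 + ((-3 - 3) + 2) = -5 + (-6 + 2) = -5 - 4 = -9)
x(X) = 4*X (x(X) = 2*(X + X) = 2*(2*X) = 4*X)
y(S, F) = (-4 - S)/(4*S) (y(S, F) = ((-1 - 3) - S)/((4*S)) = (-4 - S)*(1/(4*S)) = (-4 - S)/(4*S))
-16*y(3, q(6))*(-5) = -4*(-4 - 1*3)/3*(-5) = -4*(-4 - 3)/3*(-5) = -4*(-7)/3*(-5) = -16*(-7/12)*(-5) = (28/3)*(-5) = -140/3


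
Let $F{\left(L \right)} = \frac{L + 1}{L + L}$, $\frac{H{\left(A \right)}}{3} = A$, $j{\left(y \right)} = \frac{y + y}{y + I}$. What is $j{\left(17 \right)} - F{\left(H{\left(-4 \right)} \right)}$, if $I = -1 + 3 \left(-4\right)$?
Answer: $\frac{193}{24} \approx 8.0417$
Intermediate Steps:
$I = -13$ ($I = -1 - 12 = -13$)
$j{\left(y \right)} = \frac{2 y}{-13 + y}$ ($j{\left(y \right)} = \frac{y + y}{y - 13} = \frac{2 y}{-13 + y}$)
$H{\left(A \right)} = 3 A$
$F{\left(L \right)} = \frac{1 + L}{2 L}$
$j{\left(17 \right)} - F{\left(H{\left(-4 \right)} \right)} = 2 \cdot 17 \frac{1}{-13 + 17} - \frac{1 + 3 \left(-4\right)}{2 \cdot 3 \left(-4\right)} = 2 \cdot 17 \cdot \frac{1}{4} - \frac{1 - 12}{2 \left(-12\right)} = 2 \cdot 17 \cdot \frac{1}{4} - \frac{1}{2} \left(- \frac{1}{12}\right) \left(-11\right) = \frac{17}{2} - \frac{11}{24} = \frac{193}{24}$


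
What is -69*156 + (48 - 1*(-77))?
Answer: -10639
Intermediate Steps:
-69*156 + (48 - 1*(-77)) = -10764 + (48 + 77) = -10764 + 125 = -10639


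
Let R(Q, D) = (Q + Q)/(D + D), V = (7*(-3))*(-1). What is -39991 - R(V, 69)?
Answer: -919800/23 ≈ -39991.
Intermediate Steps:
V = 21 (V = -21*(-1) = 21)
R(Q, D) = Q/D (R(Q, D) = (2*Q)/((2*D)) = (2*Q)*(1/(2*D)) = Q/D)
-39991 - R(V, 69) = -39991 - 21/69 = -39991 - 1*7/23 = -39991 - 7/23 = -919800/23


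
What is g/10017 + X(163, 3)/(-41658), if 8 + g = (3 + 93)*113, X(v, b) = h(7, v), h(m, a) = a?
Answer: 2829811/2624454 ≈ 1.0782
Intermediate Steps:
X(v, b) = v
g = 10840 (g = -8 + (3 + 93)*113 = -8 + 96*113 = -8 + 10848 = 10840)
g/10017 + X(163, 3)/(-41658) = 10840/10017 + 163/(-41658) = 10840*(1/10017) + 163*(-1/41658) = 10840/10017 - 163/41658 = 2829811/2624454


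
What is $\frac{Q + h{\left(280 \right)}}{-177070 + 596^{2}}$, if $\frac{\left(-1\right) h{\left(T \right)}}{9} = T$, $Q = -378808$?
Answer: $- \frac{190664}{89073} \approx -2.1405$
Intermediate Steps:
$h{\left(T \right)} = - 9 T$
$\frac{Q + h{\left(280 \right)}}{-177070 + 596^{2}} = \frac{-378808 - 2520}{-177070 + 596^{2}} = \frac{-378808 - 2520}{-177070 + 355216} = - \frac{381328}{178146} = \left(-381328\right) \frac{1}{178146} = - \frac{190664}{89073}$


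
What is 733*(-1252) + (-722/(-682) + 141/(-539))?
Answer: -15334103326/16709 ≈ -9.1772e+5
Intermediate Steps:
733*(-1252) + (-722/(-682) + 141/(-539)) = -917716 + (-722*(-1/682) + 141*(-1/539)) = -917716 + (361/341 - 141/539) = -917716 + 13318/16709 = -15334103326/16709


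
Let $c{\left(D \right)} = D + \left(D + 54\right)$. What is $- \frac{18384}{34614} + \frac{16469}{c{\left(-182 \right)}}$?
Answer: $- \frac{95959501}{1788390} \approx -53.657$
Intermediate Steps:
$c{\left(D \right)} = 54 + 2 D$ ($c{\left(D \right)} = D + \left(54 + D\right) = 54 + 2 D$)
$- \frac{18384}{34614} + \frac{16469}{c{\left(-182 \right)}} = - \frac{18384}{34614} + \frac{16469}{54 + 2 \left(-182\right)} = \left(-18384\right) \frac{1}{34614} + \frac{16469}{54 - 364} = - \frac{3064}{5769} + \frac{16469}{-310} = - \frac{3064}{5769} + 16469 \left(- \frac{1}{310}\right) = - \frac{3064}{5769} - \frac{16469}{310} = - \frac{95959501}{1788390}$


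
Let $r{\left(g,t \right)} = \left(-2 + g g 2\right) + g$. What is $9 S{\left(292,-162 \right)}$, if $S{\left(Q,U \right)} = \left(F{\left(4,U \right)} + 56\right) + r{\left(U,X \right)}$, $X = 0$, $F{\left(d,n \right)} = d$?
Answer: $471456$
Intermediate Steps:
$r{\left(g,t \right)} = -2 + g + 2 g^{2}$ ($r{\left(g,t \right)} = \left(-2 + g^{2} \cdot 2\right) + g = \left(-2 + 2 g^{2}\right) + g = -2 + g + 2 g^{2}$)
$S{\left(Q,U \right)} = 58 + U + 2 U^{2}$ ($S{\left(Q,U \right)} = \left(4 + 56\right) + \left(-2 + U + 2 U^{2}\right) = 60 + \left(-2 + U + 2 U^{2}\right) = 58 + U + 2 U^{2}$)
$9 S{\left(292,-162 \right)} = 9 \left(58 - 162 + 2 \left(-162\right)^{2}\right) = 9 \left(58 - 162 + 2 \cdot 26244\right) = 9 \left(58 - 162 + 52488\right) = 9 \cdot 52384 = 471456$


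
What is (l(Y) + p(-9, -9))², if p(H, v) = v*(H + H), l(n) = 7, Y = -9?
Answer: 28561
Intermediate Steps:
p(H, v) = 2*H*v (p(H, v) = v*(2*H) = 2*H*v)
(l(Y) + p(-9, -9))² = (7 + 2*(-9)*(-9))² = (7 + 162)² = 169² = 28561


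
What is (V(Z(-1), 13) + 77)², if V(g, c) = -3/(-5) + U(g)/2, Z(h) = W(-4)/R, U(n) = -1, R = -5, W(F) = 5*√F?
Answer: 594441/100 ≈ 5944.4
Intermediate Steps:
Z(h) = -2*I (Z(h) = (5*√(-4))/(-5) = (5*(2*I))*(-⅕) = (10*I)*(-⅕) = -2*I)
V(g, c) = ⅒ (V(g, c) = -3/(-5) - 1/2 = -3*(-⅕) - 1*½ = ⅗ - ½ = ⅒)
(V(Z(-1), 13) + 77)² = (⅒ + 77)² = (771/10)² = 594441/100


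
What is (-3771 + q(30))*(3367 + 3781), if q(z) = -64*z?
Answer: -40679268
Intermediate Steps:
(-3771 + q(30))*(3367 + 3781) = (-3771 - 64*30)*(3367 + 3781) = (-3771 - 1920)*7148 = -5691*7148 = -40679268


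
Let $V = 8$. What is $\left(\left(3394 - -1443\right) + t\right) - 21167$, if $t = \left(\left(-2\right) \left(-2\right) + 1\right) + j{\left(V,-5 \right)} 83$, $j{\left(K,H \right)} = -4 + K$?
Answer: $-15993$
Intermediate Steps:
$t = 337$ ($t = \left(\left(-2\right) \left(-2\right) + 1\right) + \left(-4 + 8\right) 83 = \left(4 + 1\right) + 4 \cdot 83 = 5 + 332 = 337$)
$\left(\left(3394 - -1443\right) + t\right) - 21167 = \left(\left(3394 - -1443\right) + 337\right) - 21167 = \left(\left(3394 + 1443\right) + 337\right) - 21167 = \left(4837 + 337\right) - 21167 = 5174 - 21167 = -15993$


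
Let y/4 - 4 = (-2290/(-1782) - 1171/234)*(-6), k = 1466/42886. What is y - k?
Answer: 8711862403/82791423 ≈ 105.23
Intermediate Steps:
k = 733/21443 (k = 1466*(1/42886) = 733/21443 ≈ 0.034184)
y = 406412/3861 (y = 16 + 4*((-2290/(-1782) - 1171/234)*(-6)) = 16 + 4*((-2290*(-1/1782) - 1171*1/234)*(-6)) = 16 + 4*((1145/891 - 1171/234)*(-6)) = 16 + 4*(-86159/23166*(-6)) = 16 + 4*(86159/3861) = 16 + 344636/3861 = 406412/3861 ≈ 105.26)
y - k = 406412/3861 - 1*733/21443 = 406412/3861 - 733/21443 = 8711862403/82791423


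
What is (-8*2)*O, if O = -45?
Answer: 720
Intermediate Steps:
(-8*2)*O = -8*2*(-45) = -16*(-45) = 720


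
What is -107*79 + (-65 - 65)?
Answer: -8583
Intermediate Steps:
-107*79 + (-65 - 65) = -8453 - 130 = -8583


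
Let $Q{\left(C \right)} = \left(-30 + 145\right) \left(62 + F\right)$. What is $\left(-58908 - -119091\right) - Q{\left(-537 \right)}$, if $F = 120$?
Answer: $39253$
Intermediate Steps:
$Q{\left(C \right)} = 20930$ ($Q{\left(C \right)} = \left(-30 + 145\right) \left(62 + 120\right) = 115 \cdot 182 = 20930$)
$\left(-58908 - -119091\right) - Q{\left(-537 \right)} = \left(-58908 - -119091\right) - 20930 = \left(-58908 + 119091\right) - 20930 = 60183 - 20930 = 39253$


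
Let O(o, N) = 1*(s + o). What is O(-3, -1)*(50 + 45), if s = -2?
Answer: -475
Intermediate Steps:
O(o, N) = -2 + o (O(o, N) = 1*(-2 + o) = -2 + o)
O(-3, -1)*(50 + 45) = (-2 - 3)*(50 + 45) = -5*95 = -475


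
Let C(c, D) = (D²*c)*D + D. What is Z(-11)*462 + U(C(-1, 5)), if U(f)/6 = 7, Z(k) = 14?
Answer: 6510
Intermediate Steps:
C(c, D) = D + c*D³ (C(c, D) = (c*D²)*D + D = c*D³ + D = D + c*D³)
U(f) = 42 (U(f) = 6*7 = 42)
Z(-11)*462 + U(C(-1, 5)) = 14*462 + 42 = 6468 + 42 = 6510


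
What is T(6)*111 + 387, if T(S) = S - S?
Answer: 387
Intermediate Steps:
T(S) = 0
T(6)*111 + 387 = 0*111 + 387 = 0 + 387 = 387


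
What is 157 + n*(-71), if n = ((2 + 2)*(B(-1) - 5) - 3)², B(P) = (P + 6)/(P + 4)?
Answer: -169058/9 ≈ -18784.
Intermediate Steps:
B(P) = (6 + P)/(4 + P)
n = 2401/9 (n = ((2 + 2)*((6 - 1)/(4 - 1) - 5) - 3)² = (4*(5/3 - 5) - 3)² = (4*(-10/3) - 3)² = (-40/3 - 3)² = (-49/3)² = 2401/9 ≈ 266.78)
157 + n*(-71) = 157 + (2401/9)*(-71) = 157 - 170471/9 = -169058/9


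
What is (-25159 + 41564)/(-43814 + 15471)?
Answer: -16405/28343 ≈ -0.57880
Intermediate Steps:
(-25159 + 41564)/(-43814 + 15471) = 16405/(-28343) = 16405*(-1/28343) = -16405/28343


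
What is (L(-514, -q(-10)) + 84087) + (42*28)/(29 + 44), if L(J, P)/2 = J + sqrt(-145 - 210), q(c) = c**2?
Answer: 6064483/73 + 2*I*sqrt(355) ≈ 83075.0 + 37.683*I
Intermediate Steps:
L(J, P) = 2*J + 2*I*sqrt(355) (L(J, P) = 2*(J + sqrt(-145 - 210)) = 2*(J + sqrt(-355)) = 2*(J + I*sqrt(355)) = 2*J + 2*I*sqrt(355))
(L(-514, -q(-10)) + 84087) + (42*28)/(29 + 44) = ((2*(-514) + 2*I*sqrt(355)) + 84087) + (42*28)/(29 + 44) = ((-1028 + 2*I*sqrt(355)) + 84087) + 1176/73 = (83059 + 2*I*sqrt(355)) + 1176*(1/73) = (83059 + 2*I*sqrt(355)) + 1176/73 = 6064483/73 + 2*I*sqrt(355)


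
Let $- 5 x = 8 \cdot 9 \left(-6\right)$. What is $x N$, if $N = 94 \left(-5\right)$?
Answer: $-40608$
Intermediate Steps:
$N = -470$
$x = \frac{432}{5}$ ($x = - \frac{8 \cdot 9 \left(-6\right)}{5} = - \frac{72 \left(-6\right)}{5} = \left(- \frac{1}{5}\right) \left(-432\right) = \frac{432}{5} \approx 86.4$)
$x N = \frac{432}{5} \left(-470\right) = -40608$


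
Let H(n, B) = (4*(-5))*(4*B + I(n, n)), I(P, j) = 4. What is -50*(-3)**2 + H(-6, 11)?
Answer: -1410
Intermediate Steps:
H(n, B) = -80 - 80*B (H(n, B) = (4*(-5))*(4*B + 4) = -20*(4 + 4*B) = -80 - 80*B)
-50*(-3)**2 + H(-6, 11) = -50*(-3)**2 + (-80 - 80*11) = -50*9 + (-80 - 880) = -450 - 960 = -1410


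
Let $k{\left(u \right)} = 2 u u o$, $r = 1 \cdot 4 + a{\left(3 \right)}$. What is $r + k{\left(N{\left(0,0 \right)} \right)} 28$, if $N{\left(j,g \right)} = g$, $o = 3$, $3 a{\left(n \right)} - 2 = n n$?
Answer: $\frac{23}{3} \approx 7.6667$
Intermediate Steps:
$a{\left(n \right)} = \frac{2}{3} + \frac{n^{2}}{3}$ ($a{\left(n \right)} = \frac{2}{3} + \frac{n n}{3} = \frac{2}{3} + \frac{n^{2}}{3}$)
$r = \frac{23}{3}$ ($r = 1 \cdot 4 + \left(\frac{2}{3} + \frac{3^{2}}{3}\right) = 4 + \left(\frac{2}{3} + \frac{1}{3} \cdot 9\right) = 4 + \left(\frac{2}{3} + 3\right) = 4 + \frac{11}{3} = \frac{23}{3} \approx 7.6667$)
$k{\left(u \right)} = 6 u^{2}$ ($k{\left(u \right)} = 2 u u 3 = 2 u^{2} \cdot 3 = 6 u^{2}$)
$r + k{\left(N{\left(0,0 \right)} \right)} 28 = \frac{23}{3} + 6 \cdot 0^{2} \cdot 28 = \frac{23}{3} + 6 \cdot 0 \cdot 28 = \frac{23}{3} + 0 \cdot 28 = \frac{23}{3} + 0 = \frac{23}{3}$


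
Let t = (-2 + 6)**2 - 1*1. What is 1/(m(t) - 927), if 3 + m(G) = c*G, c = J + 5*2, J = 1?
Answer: -1/765 ≈ -0.0013072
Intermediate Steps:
t = 15 (t = 4**2 - 1 = 16 - 1 = 15)
c = 11 (c = 1 + 5*2 = 1 + 10 = 11)
m(G) = -3 + 11*G
1/(m(t) - 927) = 1/((-3 + 11*15) - 927) = 1/((-3 + 165) - 927) = 1/(162 - 927) = 1/(-765) = -1/765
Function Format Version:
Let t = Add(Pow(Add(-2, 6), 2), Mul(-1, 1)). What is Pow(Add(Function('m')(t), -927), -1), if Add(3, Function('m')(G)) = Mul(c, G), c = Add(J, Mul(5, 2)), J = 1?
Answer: Rational(-1, 765) ≈ -0.0013072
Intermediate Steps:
t = 15 (t = Add(Pow(4, 2), -1) = Add(16, -1) = 15)
c = 11 (c = Add(1, Mul(5, 2)) = Add(1, 10) = 11)
Function('m')(G) = Add(-3, Mul(11, G))
Pow(Add(Function('m')(t), -927), -1) = Pow(Add(Add(-3, Mul(11, 15)), -927), -1) = Pow(Add(Add(-3, 165), -927), -1) = Pow(Add(162, -927), -1) = Pow(-765, -1) = Rational(-1, 765)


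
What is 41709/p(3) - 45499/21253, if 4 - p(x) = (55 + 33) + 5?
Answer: -890490788/1891517 ≈ -470.78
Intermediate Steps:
p(x) = -89 (p(x) = 4 - ((55 + 33) + 5) = 4 - (88 + 5) = 4 - 1*93 = 4 - 93 = -89)
41709/p(3) - 45499/21253 = 41709/(-89) - 45499/21253 = 41709*(-1/89) - 45499*1/21253 = -41709/89 - 45499/21253 = -890490788/1891517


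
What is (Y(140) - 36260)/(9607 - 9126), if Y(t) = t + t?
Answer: -35980/481 ≈ -74.802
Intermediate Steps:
Y(t) = 2*t
(Y(140) - 36260)/(9607 - 9126) = (2*140 - 36260)/(9607 - 9126) = (280 - 36260)/481 = -35980*1/481 = -35980/481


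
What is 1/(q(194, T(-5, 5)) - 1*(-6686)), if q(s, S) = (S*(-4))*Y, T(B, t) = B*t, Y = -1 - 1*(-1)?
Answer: 1/6686 ≈ 0.00014957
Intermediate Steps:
Y = 0 (Y = -1 + 1 = 0)
q(s, S) = 0 (q(s, S) = (S*(-4))*0 = -4*S*0 = 0)
1/(q(194, T(-5, 5)) - 1*(-6686)) = 1/(0 - 1*(-6686)) = 1/(0 + 6686) = 1/6686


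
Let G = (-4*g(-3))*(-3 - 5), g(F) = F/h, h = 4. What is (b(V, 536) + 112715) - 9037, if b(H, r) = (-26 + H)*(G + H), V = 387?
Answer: 234721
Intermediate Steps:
g(F) = F/4
G = -24 (G = (-(-3))*(-3 - 5) = -4*(-¾)*(-8) = 3*(-8) = -24)
b(H, r) = (-26 + H)*(-24 + H)
(b(V, 536) + 112715) - 9037 = ((624 + 387² - 50*387) + 112715) - 9037 = ((624 + 149769 - 19350) + 112715) - 9037 = (131043 + 112715) - 9037 = 243758 - 9037 = 234721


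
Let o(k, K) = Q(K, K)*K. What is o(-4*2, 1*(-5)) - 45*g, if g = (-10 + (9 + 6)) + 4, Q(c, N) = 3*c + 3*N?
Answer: -255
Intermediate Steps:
Q(c, N) = 3*N + 3*c
o(k, K) = 6*K**2 (o(k, K) = (3*K + 3*K)*K = (6*K)*K = 6*K**2)
g = 9 (g = (-10 + 15) + 4 = 5 + 4 = 9)
o(-4*2, 1*(-5)) - 45*g = 6*(1*(-5))**2 - 45*9 = 6*(-5)**2 - 405 = 6*25 - 405 = 150 - 405 = -255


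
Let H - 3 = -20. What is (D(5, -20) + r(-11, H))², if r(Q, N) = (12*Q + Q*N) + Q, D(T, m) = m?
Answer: 576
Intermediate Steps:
H = -17 (H = 3 - 20 = -17)
r(Q, N) = 13*Q + N*Q (r(Q, N) = (12*Q + N*Q) + Q = 13*Q + N*Q)
(D(5, -20) + r(-11, H))² = (-20 - 11*(13 - 17))² = (-20 - 11*(-4))² = (-20 + 44)² = 24² = 576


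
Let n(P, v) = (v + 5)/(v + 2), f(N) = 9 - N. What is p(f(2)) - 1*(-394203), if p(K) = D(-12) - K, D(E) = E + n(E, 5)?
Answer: 2759298/7 ≈ 3.9419e+5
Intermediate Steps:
n(P, v) = (5 + v)/(2 + v)
D(E) = 10/7 + E (D(E) = E + (5 + 5)/(2 + 5) = E + 10/7 = 10/7 + E)
p(K) = -74/7 - K (p(K) = (10/7 - 12) - K = -74/7 - K)
p(f(2)) - 1*(-394203) = (-74/7 - (9 - 1*2)) - 1*(-394203) = (-74/7 - (9 - 2)) + 394203 = (-74/7 - 1*7) + 394203 = (-74/7 - 7) + 394203 = -123/7 + 394203 = 2759298/7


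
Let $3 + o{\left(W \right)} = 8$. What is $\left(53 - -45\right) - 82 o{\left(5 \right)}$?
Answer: $-312$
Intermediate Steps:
$o{\left(W \right)} = 5$ ($o{\left(W \right)} = -3 + 8 = 5$)
$\left(53 - -45\right) - 82 o{\left(5 \right)} = \left(53 - -45\right) - 410 = \left(53 + 45\right) - 410 = 98 - 410 = -312$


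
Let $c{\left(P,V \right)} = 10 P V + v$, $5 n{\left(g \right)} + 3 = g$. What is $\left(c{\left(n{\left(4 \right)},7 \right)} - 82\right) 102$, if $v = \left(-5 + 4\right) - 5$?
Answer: $-7548$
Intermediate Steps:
$n{\left(g \right)} = - \frac{3}{5} + \frac{g}{5}$
$v = -6$ ($v = -1 - 5 = -6$)
$c{\left(P,V \right)} = -6 + 10 P V$ ($c{\left(P,V \right)} = 10 P V - 6 = -6 + 10 P V$)
$\left(c{\left(n{\left(4 \right)},7 \right)} - 82\right) 102 = \left(\left(-6 + 10 \left(- \frac{3}{5} + \frac{1}{5} \cdot 4\right) 7\right) - 82\right) 102 = \left(\left(-6 + 10 \left(- \frac{3}{5} + \frac{4}{5}\right) 7\right) - 82\right) 102 = \left(\left(-6 + 10 \cdot \frac{1}{5} \cdot 7\right) - 82\right) 102 = \left(\left(-6 + 14\right) - 82\right) 102 = \left(8 - 82\right) 102 = \left(-74\right) 102 = -7548$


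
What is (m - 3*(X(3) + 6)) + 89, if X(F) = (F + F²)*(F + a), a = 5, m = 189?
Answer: -28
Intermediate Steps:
X(F) = (5 + F)*(F + F²) (X(F) = (F + F²)*(F + 5) = (F + F²)*(5 + F) = (5 + F)*(F + F²))
(m - 3*(X(3) + 6)) + 89 = (189 - 3*(3*(5 + 3² + 6*3) + 6)) + 89 = (189 - 3*(3*(5 + 9 + 18) + 6)) + 89 = (189 - 3*(3*32 + 6)) + 89 = (189 - 3*(96 + 6)) + 89 = (189 - 3*102) + 89 = (189 - 306) + 89 = -117 + 89 = -28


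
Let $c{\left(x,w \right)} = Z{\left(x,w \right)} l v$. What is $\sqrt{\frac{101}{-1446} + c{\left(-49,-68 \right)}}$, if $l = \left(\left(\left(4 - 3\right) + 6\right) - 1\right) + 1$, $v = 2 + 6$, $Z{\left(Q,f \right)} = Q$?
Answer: $\frac{5 i \sqrt{229504782}}{1446} \approx 52.384 i$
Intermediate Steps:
$v = 8$
$l = 7$ ($l = \left(\left(1 + 6\right) - 1\right) + 1 = \left(7 - 1\right) + 1 = 6 + 1 = 7$)
$c{\left(x,w \right)} = 56 x$ ($c{\left(x,w \right)} = x 7 \cdot 8 = 7 x 8 = 56 x$)
$\sqrt{\frac{101}{-1446} + c{\left(-49,-68 \right)}} = \sqrt{\frac{101}{-1446} + 56 \left(-49\right)} = \sqrt{101 \left(- \frac{1}{1446}\right) - 2744} = \sqrt{- \frac{101}{1446} - 2744} = \sqrt{- \frac{3967925}{1446}} = \frac{5 i \sqrt{229504782}}{1446}$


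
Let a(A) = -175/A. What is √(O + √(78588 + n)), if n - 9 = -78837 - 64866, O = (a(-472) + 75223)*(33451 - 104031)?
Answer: √(-73926212939410 + 41772*I*√7234)/118 ≈ 0.0017509 + 72865.0*I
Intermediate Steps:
O = -626493329995/118 (O = (-175/(-472) + 75223)*(33451 - 104031) = (-175*(-1/472) + 75223)*(-70580) = (175/472 + 75223)*(-70580) = (35505431/472)*(-70580) = -626493329995/118 ≈ -5.3093e+9)
n = -143694 (n = 9 + (-78837 - 64866) = 9 - 143703 = -143694)
√(O + √(78588 + n)) = √(-626493329995/118 + √(78588 - 143694)) = √(-626493329995/118 + √(-65106)) = √(-626493329995/118 + 3*I*√7234)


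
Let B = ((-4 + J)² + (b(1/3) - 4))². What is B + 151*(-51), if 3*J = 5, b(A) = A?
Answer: -623525/81 ≈ -7697.8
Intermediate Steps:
J = 5/3 (J = (⅓)*5 = 5/3 ≈ 1.6667)
B = 256/81 (B = ((-4 + 5/3)² + (1/3 - 4))² = ((-7/3)² + (⅓ - 4))² = (49/9 - 11/3)² = (16/9)² = 256/81 ≈ 3.1605)
B + 151*(-51) = 256/81 + 151*(-51) = 256/81 - 7701 = -623525/81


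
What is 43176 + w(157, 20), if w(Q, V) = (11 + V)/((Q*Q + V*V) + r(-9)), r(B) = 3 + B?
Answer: 1081256599/25043 ≈ 43176.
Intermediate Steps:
w(Q, V) = (11 + V)/(-6 + Q**2 + V**2) (w(Q, V) = (11 + V)/((Q*Q + V*V) + (3 - 9)) = (11 + V)/((Q**2 + V**2) - 6) = (11 + V)/(-6 + Q**2 + V**2))
43176 + w(157, 20) = 43176 + (11 + 20)/(-6 + 157**2 + 20**2) = 43176 + 31/(-6 + 24649 + 400) = 43176 + 31/25043 = 1081256599/25043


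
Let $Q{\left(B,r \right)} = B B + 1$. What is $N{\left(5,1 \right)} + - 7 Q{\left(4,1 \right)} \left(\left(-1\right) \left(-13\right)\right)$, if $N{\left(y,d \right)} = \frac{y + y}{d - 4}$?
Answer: $- \frac{4651}{3} \approx -1550.3$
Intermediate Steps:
$Q{\left(B,r \right)} = 1 + B^{2}$ ($Q{\left(B,r \right)} = B^{2} + 1 = 1 + B^{2}$)
$N{\left(y,d \right)} = \frac{2 y}{-4 + d}$
$N{\left(5,1 \right)} + - 7 Q{\left(4,1 \right)} \left(\left(-1\right) \left(-13\right)\right) = 2 \cdot 5 \frac{1}{-4 + 1} + - 7 \left(1 + 4^{2}\right) \left(\left(-1\right) \left(-13\right)\right) = 2 \cdot 5 \frac{1}{-3} + - 7 \left(1 + 16\right) 13 = 2 \cdot 5 \left(- \frac{1}{3}\right) + \left(-7\right) 17 \cdot 13 = - \frac{10}{3} - 1547 = - \frac{4651}{3}$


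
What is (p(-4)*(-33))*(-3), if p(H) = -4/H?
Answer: 99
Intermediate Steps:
(p(-4)*(-33))*(-3) = (-4/(-4)*(-33))*(-3) = (-4*(-¼)*(-33))*(-3) = (1*(-33))*(-3) = -33*(-3) = 99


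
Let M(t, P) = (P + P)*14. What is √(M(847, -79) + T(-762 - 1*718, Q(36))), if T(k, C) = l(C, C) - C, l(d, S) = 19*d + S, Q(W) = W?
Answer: 2*I*√382 ≈ 39.09*I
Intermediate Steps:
l(d, S) = S + 19*d
M(t, P) = 28*P (M(t, P) = (2*P)*14 = 28*P)
T(k, C) = 19*C (T(k, C) = (C + 19*C) - C = 20*C - C = 19*C)
√(M(847, -79) + T(-762 - 1*718, Q(36))) = √(28*(-79) + 19*36) = √(-2212 + 684) = √(-1528) = 2*I*√382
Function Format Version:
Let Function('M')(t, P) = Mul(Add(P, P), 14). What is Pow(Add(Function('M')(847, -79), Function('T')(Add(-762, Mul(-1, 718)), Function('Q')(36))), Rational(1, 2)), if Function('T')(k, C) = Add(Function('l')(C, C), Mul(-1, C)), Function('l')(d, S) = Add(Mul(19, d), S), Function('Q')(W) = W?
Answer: Mul(2, I, Pow(382, Rational(1, 2))) ≈ Mul(39.090, I)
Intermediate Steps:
Function('l')(d, S) = Add(S, Mul(19, d))
Function('M')(t, P) = Mul(28, P) (Function('M')(t, P) = Mul(Mul(2, P), 14) = Mul(28, P))
Function('T')(k, C) = Mul(19, C) (Function('T')(k, C) = Add(Add(C, Mul(19, C)), Mul(-1, C)) = Add(Mul(20, C), Mul(-1, C)) = Mul(19, C))
Pow(Add(Function('M')(847, -79), Function('T')(Add(-762, Mul(-1, 718)), Function('Q')(36))), Rational(1, 2)) = Pow(Add(Mul(28, -79), Mul(19, 36)), Rational(1, 2)) = Pow(Add(-2212, 684), Rational(1, 2)) = Pow(-1528, Rational(1, 2)) = Mul(2, I, Pow(382, Rational(1, 2)))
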